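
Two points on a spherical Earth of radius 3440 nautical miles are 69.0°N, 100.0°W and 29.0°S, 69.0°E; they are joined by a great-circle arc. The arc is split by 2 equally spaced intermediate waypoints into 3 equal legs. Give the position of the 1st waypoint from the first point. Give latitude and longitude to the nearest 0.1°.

Convert each endpoint to a unit vector on the sphere (x = cos φ cos λ, y = cos φ sin λ, z = sin φ).
The central angle between the endpoints is δ = arccos(p₁·p₂) ≈ 2.435 rad (139.5°).
Interpolate at f = 1/3 with slerp weights a = sin((1−f)δ)/sin δ ≈ 1.537, b = sin(fδ)/sin δ ≈ 1.117.
p = a·p₁ + b·p₂ ≈ (0.254, 0.369, 0.894); φ = arcsin(p_z) ≈ 63.37°, λ = atan2(p_y, p_x) ≈ 55.44°.

≈ 63.4°N, 55.4°E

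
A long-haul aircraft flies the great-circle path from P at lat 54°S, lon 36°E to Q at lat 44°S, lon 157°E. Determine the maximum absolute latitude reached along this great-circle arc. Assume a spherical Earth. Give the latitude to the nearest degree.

≈ 67°S

The great circle lies in the plane with unit normal n̂ = (p₁ × p₂)/|p₁ × p₂|.
Here n̂_z ≈ +0.386; the vertex latitude is φ_max = arccos|n̂_z| ≈ 67.3°.
Check via Clairaut: cos φ_max = |cos φ₁| · sin C = cos(54.0°)·sin(138.9°) ≈ 0.386, again giving ≈ 67.3°.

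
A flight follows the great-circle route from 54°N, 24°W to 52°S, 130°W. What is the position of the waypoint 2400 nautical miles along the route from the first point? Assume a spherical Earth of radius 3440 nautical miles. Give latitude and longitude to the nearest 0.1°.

≈ 26.0°N, 62.8°W

From cos δ = sin φ₁ sin φ₂ + cos φ₁ cos φ₂ cos Δλ, the central angle is δ ≈ 2.400 rad (137.5°). The total great-circle distance is δ·R ≈ 2.400 × 3440 ≈ 8255 nmi, so the target fraction is f = 2400/8255 ≈ 0.291.
Interpolate at f ≈ 0.291 with slerp weights a = sin((1−f)δ)/sin δ ≈ 1.467, b = sin(fδ)/sin δ ≈ 0.951.
p = a·p₁ + b·p₂ ≈ (0.412, -0.799, 0.438); φ = arcsin(p_z) ≈ 25.97°, λ = atan2(p_y, p_x) ≈ -62.75°.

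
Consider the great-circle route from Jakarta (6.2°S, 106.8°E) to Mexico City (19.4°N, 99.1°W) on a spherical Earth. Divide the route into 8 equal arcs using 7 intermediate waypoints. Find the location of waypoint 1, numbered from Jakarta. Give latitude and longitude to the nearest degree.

≈ (3°N, 123°E)

Write both endpoints as unit vectors p₁, p₂ with components (cos φ cos λ, cos φ sin λ, sin φ).
The central angle between the endpoints is δ = arccos(p₁·p₂) ≈ 2.645 rad (151.6°).
Interpolate at f = 1/8 with slerp weights a = sin((1−f)δ)/sin δ ≈ 1.546, b = sin(fδ)/sin δ ≈ 0.682.
p = a·p₁ + b·p₂ ≈ (-0.546, 0.836, 0.060); φ = arcsin(p_z) ≈ 3.42°, λ = atan2(p_y, p_x) ≈ 123.15°.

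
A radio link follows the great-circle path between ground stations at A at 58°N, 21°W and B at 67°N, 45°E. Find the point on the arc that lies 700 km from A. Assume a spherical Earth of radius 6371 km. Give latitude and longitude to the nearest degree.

Write both endpoints as unit vectors p₁, p₂ with components (cos φ cos λ, cos φ sin λ, sin φ).
The central angle between the endpoints is δ = arccos(p₁·p₂) ≈ 0.526 rad (30.1°). The total great-circle distance is δ·R ≈ 0.526 × 6371 ≈ 3351 km, so the target fraction is f = 700/3351 ≈ 0.209.
Interpolate at f ≈ 0.209 with slerp weights a = sin((1−f)δ)/sin δ ≈ 0.805, b = sin(fδ)/sin δ ≈ 0.218.
p = a·p₁ + b·p₂ ≈ (0.459, -0.093, 0.884); φ = arcsin(p_z) ≈ 62.10°, λ = atan2(p_y, p_x) ≈ -11.41°.

≈ 62°N, 11°W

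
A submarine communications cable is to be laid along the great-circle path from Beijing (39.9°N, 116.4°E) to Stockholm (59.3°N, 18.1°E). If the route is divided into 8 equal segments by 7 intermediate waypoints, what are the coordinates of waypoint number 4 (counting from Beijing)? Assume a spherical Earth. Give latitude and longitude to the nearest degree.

Convert each endpoint to a unit vector on the sphere (x = cos φ cos λ, y = cos φ sin λ, z = sin φ).
The central angle between the endpoints is δ = arccos(p₁·p₂) ≈ 1.053 rad (60.3°).
Interpolate at f = 4/8 with slerp weights a = sin((1−f)δ)/sin δ ≈ 0.578, b = sin(fδ)/sin δ ≈ 0.578.
p = a·p₁ + b·p₂ ≈ (0.083, 0.489, 0.868); φ = arcsin(p_z) ≈ 60.25°, λ = atan2(p_y, p_x) ≈ 80.33°.

≈ 60°N, 80°E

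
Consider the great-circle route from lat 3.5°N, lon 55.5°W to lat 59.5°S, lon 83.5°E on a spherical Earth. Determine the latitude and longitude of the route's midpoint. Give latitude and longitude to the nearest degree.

Write both endpoints as unit vectors p₁, p₂ with components (cos φ cos λ, cos φ sin λ, sin φ).
The central angle between the endpoints is δ = arccos(p₁·p₂) ≈ 2.021 rad (115.8°).
Interpolate at f = 1/2 with slerp weights a = sin((1−f)δ)/sin δ ≈ 0.941, b = sin(fδ)/sin δ ≈ 0.941.
p = a·p₁ + b·p₂ ≈ (0.586, -0.299, -0.753); φ = arcsin(p_z) ≈ -48.86°, λ = atan2(p_y, p_x) ≈ -27.07°.

≈ lat 49°S, lon 27°W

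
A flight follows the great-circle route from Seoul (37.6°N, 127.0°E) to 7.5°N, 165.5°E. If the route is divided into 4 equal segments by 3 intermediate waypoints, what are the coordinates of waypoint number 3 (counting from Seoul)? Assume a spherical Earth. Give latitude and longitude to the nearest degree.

≈ 16°N, 157°E

Convert each endpoint to a unit vector on the sphere (x = cos φ cos λ, y = cos φ sin λ, z = sin φ).
The central angle between the endpoints is δ = arccos(p₁·p₂) ≈ 0.803 rad (46.0°).
Interpolate at f = 3/4 with slerp weights a = sin((1−f)δ)/sin δ ≈ 0.277, b = sin(fδ)/sin δ ≈ 0.787.
p = a·p₁ + b·p₂ ≈ (-0.888, 0.371, 0.272); φ = arcsin(p_z) ≈ 15.78°, λ = atan2(p_y, p_x) ≈ 157.33°.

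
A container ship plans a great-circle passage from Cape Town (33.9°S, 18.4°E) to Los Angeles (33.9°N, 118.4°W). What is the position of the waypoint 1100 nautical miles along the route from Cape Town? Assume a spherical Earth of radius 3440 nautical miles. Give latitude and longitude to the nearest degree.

Write both endpoints as unit vectors p₁, p₂ with components (cos φ cos λ, cos φ sin λ, sin φ).
The central angle between the endpoints is δ = arccos(p₁·p₂) ≈ 2.521 rad (144.4°). The total great-circle distance is δ·R ≈ 2.521 × 3440 ≈ 8671 nmi, so the target fraction is f = 1100/8671 ≈ 0.127.
Interpolate at f ≈ 0.127 with slerp weights a = sin((1−f)δ)/sin δ ≈ 1.389, b = sin(fδ)/sin δ ≈ 0.540.
p = a·p₁ + b·p₂ ≈ (0.880, -0.031, -0.473); φ = arcsin(p_z) ≈ -28.24°, λ = atan2(p_y, p_x) ≈ -1.99°.

≈ 28°S, 2°W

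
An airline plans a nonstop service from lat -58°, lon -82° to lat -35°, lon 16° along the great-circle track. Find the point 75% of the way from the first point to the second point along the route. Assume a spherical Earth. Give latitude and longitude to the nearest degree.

Write both endpoints as unit vectors p₁, p₂ with components (cos φ cos λ, cos φ sin λ, sin φ).
The central angle between the endpoints is δ = arccos(p₁·p₂) ≈ 1.131 rad (64.8°).
Interpolate at f = 0.75 with slerp weights a = sin((1−f)δ)/sin δ ≈ 0.308, b = sin(fδ)/sin δ ≈ 0.829.
p = a·p₁ + b·p₂ ≈ (0.675, 0.025, -0.737); φ = arcsin(p_z) ≈ -47.47°, λ = atan2(p_y, p_x) ≈ 2.15°.

≈ lat -47°, lon 2°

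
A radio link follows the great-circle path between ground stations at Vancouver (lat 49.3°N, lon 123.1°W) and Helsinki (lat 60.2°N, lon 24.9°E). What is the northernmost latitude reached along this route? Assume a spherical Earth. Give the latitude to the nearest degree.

≈ 79°N

The great circle lies in the plane with unit normal n̂ = (p₁ × p₂)/|p₁ × p₂|.
Here n̂_z ≈ +0.186; the vertex latitude is φ_max = arccos|n̂_z| ≈ 79.3°.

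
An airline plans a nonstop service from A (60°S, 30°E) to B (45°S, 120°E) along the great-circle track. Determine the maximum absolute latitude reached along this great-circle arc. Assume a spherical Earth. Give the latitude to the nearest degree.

The great circle lies in the plane with unit normal n̂ = (p₁ × p₂)/|p₁ × p₂|.
Here n̂_z ≈ +0.447; the vertex latitude is φ_max = arccos|n̂_z| ≈ 63.4°.
Check via Clairaut: cos φ_max = |cos φ₁| · sin C = cos(60.0°)·sin(116.6°) ≈ 0.447, again giving ≈ 63.4°.

≈ 63°S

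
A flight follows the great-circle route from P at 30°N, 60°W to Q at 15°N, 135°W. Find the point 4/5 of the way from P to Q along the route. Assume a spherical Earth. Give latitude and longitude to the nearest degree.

The haversine formula gives a central angle δ ≈ 1.218 rad (69.8°) between the endpoints.
Interpolate at f = 4/5 with slerp weights a = sin((1−f)δ)/sin δ ≈ 0.257, b = sin(fδ)/sin δ ≈ 0.882.
p = a·p₁ + b·p₂ ≈ (-0.491, -0.795, 0.357); φ = arcsin(p_z) ≈ 20.90°, λ = atan2(p_y, p_x) ≈ -121.70°.

≈ 21°N, 122°W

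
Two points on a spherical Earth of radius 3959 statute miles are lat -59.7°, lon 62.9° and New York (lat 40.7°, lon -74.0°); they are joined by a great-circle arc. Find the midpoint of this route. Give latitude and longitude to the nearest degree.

≈ lat -22°, lon -33°

The haversine formula gives a central angle δ ≈ 2.572 rad (147.4°) between the endpoints.
Interpolate at f = 1/2 with slerp weights a = sin((1−f)δ)/sin δ ≈ 1.781, b = sin(fδ)/sin δ ≈ 1.781.
p = a·p₁ + b·p₂ ≈ (0.781, -0.498, -0.376); φ = arcsin(p_z) ≈ -22.10°, λ = atan2(p_y, p_x) ≈ -32.51°.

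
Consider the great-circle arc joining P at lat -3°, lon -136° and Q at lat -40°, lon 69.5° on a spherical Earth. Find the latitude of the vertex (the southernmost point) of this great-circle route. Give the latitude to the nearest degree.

≈ -64°

The great circle lies in the plane with unit normal n̂ = (p₁ × p₂)/|p₁ × p₂|.
Here n̂_z ≈ -0.437; the vertex latitude is φ_max = arccos|n̂_z| ≈ 64.1°.
Check via Clairaut: cos φ_max = |cos φ₁| · sin C = cos(3.0°)·sin(154.1°) ≈ 0.437, again giving ≈ 64.1°.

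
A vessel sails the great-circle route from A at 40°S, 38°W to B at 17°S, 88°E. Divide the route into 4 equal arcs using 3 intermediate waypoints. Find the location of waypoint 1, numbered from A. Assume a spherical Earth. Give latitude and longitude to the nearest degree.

From cos δ = sin φ₁ sin φ₂ + cos φ₁ cos φ₂ cos Δλ, the central angle is δ ≈ 1.816 rad (104.0°).
Interpolate at f = 1/4 with slerp weights a = sin((1−f)δ)/sin δ ≈ 1.008, b = sin(fδ)/sin δ ≈ 0.452.
p = a·p₁ + b·p₂ ≈ (0.624, -0.044, -0.780); φ = arcsin(p_z) ≈ -51.29°, λ = atan2(p_y, p_x) ≈ -3.99°.

≈ 51°S, 4°W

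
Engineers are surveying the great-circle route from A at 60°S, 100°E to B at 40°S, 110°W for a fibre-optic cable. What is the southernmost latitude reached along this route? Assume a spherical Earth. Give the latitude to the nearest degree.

The great circle lies in the plane with unit normal n̂ = (p₁ × p₂)/|p₁ × p₂|.
Here n̂_z ≈ +0.197; the vertex latitude is φ_max = arccos|n̂_z| ≈ 78.7°.
Check via Clairaut: cos φ_max = |cos φ₁| · sin C = cos(60.0°)·sin(156.9°) ≈ 0.197, again giving ≈ 78.7°.

≈ 79°S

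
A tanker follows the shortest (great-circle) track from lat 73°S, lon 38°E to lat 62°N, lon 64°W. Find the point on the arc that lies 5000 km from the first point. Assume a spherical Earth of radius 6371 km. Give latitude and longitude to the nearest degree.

≈ lat 37°S, lon 19°W

From cos δ = sin φ₁ sin φ₂ + cos φ₁ cos φ₂ cos Δλ, the central angle is δ ≈ 2.632 rad (150.8°). The total great-circle distance is δ·R ≈ 2.632 × 6371 ≈ 16768 km, so the target fraction is f = 5000/16768 ≈ 0.298.
Interpolate at f ≈ 0.298 with slerp weights a = sin((1−f)δ)/sin δ ≈ 1.972, b = sin(fδ)/sin δ ≈ 1.448.
p = a·p₁ + b·p₂ ≈ (0.752, -0.256, -0.607); φ = arcsin(p_z) ≈ -37.36°, λ = atan2(p_y, p_x) ≈ -18.81°.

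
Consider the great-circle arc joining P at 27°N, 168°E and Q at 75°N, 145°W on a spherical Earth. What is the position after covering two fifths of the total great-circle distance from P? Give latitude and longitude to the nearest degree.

Write both endpoints as unit vectors p₁, p₂ with components (cos φ cos λ, cos φ sin λ, sin φ).
The central angle between the endpoints is δ = arccos(p₁·p₂) ≈ 0.933 rad (53.4°).
Interpolate at f = 2/5 with slerp weights a = sin((1−f)δ)/sin δ ≈ 0.661, b = sin(fδ)/sin δ ≈ 0.454.
p = a·p₁ + b·p₂ ≈ (-0.672, 0.055, 0.738); φ = arcsin(p_z) ≈ 47.59°, λ = atan2(p_y, p_x) ≈ 175.32°.

≈ 48°N, 175°E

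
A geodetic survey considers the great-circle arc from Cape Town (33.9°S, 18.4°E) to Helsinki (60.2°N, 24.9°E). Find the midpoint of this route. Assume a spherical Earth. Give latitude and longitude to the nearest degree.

From cos δ = sin φ₁ sin φ₂ + cos φ₁ cos φ₂ cos Δλ, the central angle is δ ≈ 1.645 rad (94.3°).
Interpolate at f = 1/2 with slerp weights a = sin((1−f)δ)/sin δ ≈ 0.735, b = sin(fδ)/sin δ ≈ 0.735.
p = a·p₁ + b·p₂ ≈ (0.910, 0.346, 0.228); φ = arcsin(p_z) ≈ 13.17°, λ = atan2(p_y, p_x) ≈ 20.83°.

≈ 13°N, 21°E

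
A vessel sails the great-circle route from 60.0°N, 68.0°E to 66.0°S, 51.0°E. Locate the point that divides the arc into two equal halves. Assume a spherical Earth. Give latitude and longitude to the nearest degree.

From cos δ = sin φ₁ sin φ₂ + cos φ₁ cos φ₂ cos Δλ, the central angle is δ ≈ 2.210 rad (126.6°).
Interpolate at f = 1/2 with slerp weights a = sin((1−f)δ)/sin δ ≈ 1.113, b = sin(fδ)/sin δ ≈ 1.113.
p = a·p₁ + b·p₂ ≈ (0.494, 0.868, -0.053); φ = arcsin(p_z) ≈ -3.03°, λ = atan2(p_y, p_x) ≈ 60.38°.

≈ 3°S, 60°E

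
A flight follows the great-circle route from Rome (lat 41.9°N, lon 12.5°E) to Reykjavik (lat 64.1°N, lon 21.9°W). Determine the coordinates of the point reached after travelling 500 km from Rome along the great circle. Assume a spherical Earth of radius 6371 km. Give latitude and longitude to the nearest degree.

From cos δ = sin φ₁ sin φ₂ + cos φ₁ cos φ₂ cos Δλ, the central angle is δ ≈ 0.518 rad (29.7°). The total great-circle distance is δ·R ≈ 0.518 × 6371 ≈ 3298 km, so the target fraction is f = 500/3298 ≈ 0.152.
Interpolate at f ≈ 0.152 with slerp weights a = sin((1−f)δ)/sin δ ≈ 0.859, b = sin(fδ)/sin δ ≈ 0.158.
p = a·p₁ + b·p₂ ≈ (0.689, 0.113, 0.716); φ = arcsin(p_z) ≈ 45.75°, λ = atan2(p_y, p_x) ≈ 9.29°.

≈ lat 46°N, lon 9°E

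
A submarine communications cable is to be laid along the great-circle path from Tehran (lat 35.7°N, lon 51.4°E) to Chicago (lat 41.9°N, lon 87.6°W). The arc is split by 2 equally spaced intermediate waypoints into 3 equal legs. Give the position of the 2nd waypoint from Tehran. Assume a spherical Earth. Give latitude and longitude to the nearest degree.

From cos δ = sin φ₁ sin φ₂ + cos φ₁ cos φ₂ cos Δλ, the central angle is δ ≈ 1.637 rad (93.8°).
Interpolate at f = 2/3 with slerp weights a = sin((1−f)δ)/sin δ ≈ 0.520, b = sin(fδ)/sin δ ≈ 0.889.
p = a·p₁ + b·p₂ ≈ (0.291, -0.331, 0.897); φ = arcsin(p_z) ≈ 63.83°, λ = atan2(p_y, p_x) ≈ -48.67°.

≈ lat 64°N, lon 49°W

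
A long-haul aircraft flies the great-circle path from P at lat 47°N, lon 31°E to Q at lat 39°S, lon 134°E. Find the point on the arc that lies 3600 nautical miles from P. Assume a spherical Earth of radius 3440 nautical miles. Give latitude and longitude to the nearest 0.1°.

≈ lat 8.5°N, lon 85.4°E

Convert each endpoint to a unit vector on the sphere (x = cos φ cos λ, y = cos φ sin λ, z = sin φ).
The central angle between the endpoints is δ = arccos(p₁·p₂) ≈ 2.189 rad (125.4°). The total great-circle distance is δ·R ≈ 2.189 × 3440 ≈ 7530 nmi, so the target fraction is f = 3600/7530 ≈ 0.478.
Interpolate at f ≈ 0.478 with slerp weights a = sin((1−f)δ)/sin δ ≈ 1.116, b = sin(fδ)/sin δ ≈ 1.062.
p = a·p₁ + b·p₂ ≈ (0.079, 0.986, 0.148); φ = arcsin(p_z) ≈ 8.50°, λ = atan2(p_y, p_x) ≈ 85.42°.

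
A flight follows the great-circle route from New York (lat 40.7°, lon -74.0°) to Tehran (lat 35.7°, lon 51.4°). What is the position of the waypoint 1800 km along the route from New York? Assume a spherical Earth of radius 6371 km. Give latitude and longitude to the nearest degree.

≈ lat 52°, lon -57°

Convert each endpoint to a unit vector on the sphere (x = cos φ cos λ, y = cos φ sin λ, z = sin φ).
The central angle between the endpoints is δ = arccos(p₁·p₂) ≈ 1.547 rad (88.6°). The total great-circle distance is δ·R ≈ 1.547 × 6371 ≈ 9855 km, so the target fraction is f = 1800/9855 ≈ 0.183.
Interpolate at f ≈ 0.183 with slerp weights a = sin((1−f)δ)/sin δ ≈ 0.954, b = sin(fδ)/sin δ ≈ 0.279.
p = a·p₁ + b·p₂ ≈ (0.341, -0.518, 0.785); φ = arcsin(p_z) ≈ 51.69°, λ = atan2(p_y, p_x) ≈ -56.68°.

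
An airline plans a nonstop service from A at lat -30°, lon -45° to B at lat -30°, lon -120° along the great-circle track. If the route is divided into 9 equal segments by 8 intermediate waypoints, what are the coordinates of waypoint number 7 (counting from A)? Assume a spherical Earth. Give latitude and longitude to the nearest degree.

Write both endpoints as unit vectors p₁, p₂ with components (cos φ cos λ, cos φ sin λ, sin φ).
The central angle between the endpoints is δ = arccos(p₁·p₂) ≈ 1.111 rad (63.6°).
Interpolate at f = 7/9 with slerp weights a = sin((1−f)δ)/sin δ ≈ 0.273, b = sin(fδ)/sin δ ≈ 0.849.
p = a·p₁ + b·p₂ ≈ (-0.200, -0.803, -0.561); φ = arcsin(p_z) ≈ -34.10°, λ = atan2(p_y, p_x) ≈ -104.01°.

≈ lat -34°, lon -104°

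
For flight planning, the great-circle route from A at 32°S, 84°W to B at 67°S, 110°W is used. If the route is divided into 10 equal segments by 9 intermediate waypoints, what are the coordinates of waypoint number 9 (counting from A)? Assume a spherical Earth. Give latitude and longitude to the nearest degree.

≈ 64°S, 105°W

The haversine formula gives a central angle δ ≈ 0.667 rad (38.2°) between the endpoints.
Interpolate at f = 9/10 with slerp weights a = sin((1−f)δ)/sin δ ≈ 0.108, b = sin(fδ)/sin δ ≈ 0.913.
p = a·p₁ + b·p₂ ≈ (-0.112, -0.426, -0.898); φ = arcsin(p_z) ≈ -63.85°, λ = atan2(p_y, p_x) ≈ -104.79°.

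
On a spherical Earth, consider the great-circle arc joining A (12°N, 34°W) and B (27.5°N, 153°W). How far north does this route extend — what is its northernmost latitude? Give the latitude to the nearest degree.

The great circle lies in the plane with unit normal n̂ = (p₁ × p₂)/|p₁ × p₂|.
Here n̂_z ≈ -0.802; the vertex latitude is φ_max = arccos|n̂_z| ≈ 36.7°.
Check via Clairaut: cos φ_max = |cos φ₁| · sin C = cos(12.0°)·sin(55.1°) ≈ 0.802, again giving ≈ 36.7°.

≈ 37°N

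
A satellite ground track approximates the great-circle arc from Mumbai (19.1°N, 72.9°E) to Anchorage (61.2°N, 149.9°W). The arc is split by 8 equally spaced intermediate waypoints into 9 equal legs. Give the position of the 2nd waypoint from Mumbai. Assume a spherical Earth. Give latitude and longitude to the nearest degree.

≈ 38°N, 81°E

Convert each endpoint to a unit vector on the sphere (x = cos φ cos λ, y = cos φ sin λ, z = sin φ).
The central angle between the endpoints is δ = arccos(p₁·p₂) ≈ 1.618 rad (92.7°).
Interpolate at f = 2/9 with slerp weights a = sin((1−f)δ)/sin δ ≈ 0.953, b = sin(fδ)/sin δ ≈ 0.352.
p = a·p₁ + b·p₂ ≈ (0.118, 0.775, 0.620); φ = arcsin(p_z) ≈ 38.35°, λ = atan2(p_y, p_x) ≈ 81.35°.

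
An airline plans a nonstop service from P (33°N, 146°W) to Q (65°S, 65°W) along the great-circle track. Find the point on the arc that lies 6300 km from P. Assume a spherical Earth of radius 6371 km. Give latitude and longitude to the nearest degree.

≈ (19°S, 122°W)

Convert each endpoint to a unit vector on the sphere (x = cos φ cos λ, y = cos φ sin λ, z = sin φ).
The central angle between the endpoints is δ = arccos(p₁·p₂) ≈ 2.024 rad (116.0°). The total great-circle distance is δ·R ≈ 2.024 × 6371 ≈ 12897 km, so the target fraction is f = 6300/12897 ≈ 0.488.
Interpolate at f ≈ 0.488 with slerp weights a = sin((1−f)δ)/sin δ ≈ 0.957, b = sin(fδ)/sin δ ≈ 0.929.
p = a·p₁ + b·p₂ ≈ (-0.499, -0.805, -0.321); φ = arcsin(p_z) ≈ -18.73°, λ = atan2(p_y, p_x) ≈ -121.82°.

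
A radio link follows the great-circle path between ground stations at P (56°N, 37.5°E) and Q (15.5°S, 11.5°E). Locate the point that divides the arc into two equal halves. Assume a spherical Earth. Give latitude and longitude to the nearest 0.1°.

Convert each endpoint to a unit vector on the sphere (x = cos φ cos λ, y = cos φ sin λ, z = sin φ).
The central angle between the endpoints is δ = arccos(p₁·p₂) ≈ 1.305 rad (74.8°).
Interpolate at f = 1/2 with slerp weights a = sin((1−f)δ)/sin δ ≈ 0.629, b = sin(fδ)/sin δ ≈ 0.629.
p = a·p₁ + b·p₂ ≈ (0.873, 0.335, 0.354); φ = arcsin(p_z) ≈ 20.70°, λ = atan2(p_y, p_x) ≈ 20.99°.

≈ (20.7°N, 21.0°E)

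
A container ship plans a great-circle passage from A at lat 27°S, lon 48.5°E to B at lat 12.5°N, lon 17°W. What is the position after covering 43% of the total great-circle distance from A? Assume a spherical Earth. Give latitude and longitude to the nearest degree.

≈ lat 11°S, lon 18°E

Convert each endpoint to a unit vector on the sphere (x = cos φ cos λ, y = cos φ sin λ, z = sin φ).
The central angle between the endpoints is δ = arccos(p₁·p₂) ≈ 1.305 rad (74.8°).
Interpolate at f = 0.43 with slerp weights a = sin((1−f)δ)/sin δ ≈ 0.702, b = sin(fδ)/sin δ ≈ 0.552.
p = a·p₁ + b·p₂ ≈ (0.929, 0.311, -0.199); φ = arcsin(p_z) ≈ -11.49°, λ = atan2(p_y, p_x) ≈ 18.50°.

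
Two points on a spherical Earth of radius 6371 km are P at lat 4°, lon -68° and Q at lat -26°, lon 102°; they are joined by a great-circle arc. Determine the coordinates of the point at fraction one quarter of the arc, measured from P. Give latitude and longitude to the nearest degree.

≈ lat -32°, lon -52°

The haversine formula gives a central angle δ ≈ 2.723 rad (156.0°) between the endpoints.
Interpolate at f = 1/4 with slerp weights a = sin((1−f)δ)/sin δ ≈ 2.191, b = sin(fδ)/sin δ ≈ 1.547.
p = a·p₁ + b·p₂ ≈ (0.530, -0.666, -0.526); φ = arcsin(p_z) ≈ -31.70°, λ = atan2(p_y, p_x) ≈ -51.51°.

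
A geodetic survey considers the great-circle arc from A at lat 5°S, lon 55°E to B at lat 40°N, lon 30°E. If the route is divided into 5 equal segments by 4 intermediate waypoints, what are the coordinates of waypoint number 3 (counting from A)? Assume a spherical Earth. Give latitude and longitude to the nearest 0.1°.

Convert each endpoint to a unit vector on the sphere (x = cos φ cos λ, y = cos φ sin λ, z = sin φ).
The central angle between the endpoints is δ = arccos(p₁·p₂) ≈ 0.882 rad (50.5°).
Interpolate at f = 3/5 with slerp weights a = sin((1−f)δ)/sin δ ≈ 0.448, b = sin(fδ)/sin δ ≈ 0.654.
p = a·p₁ + b·p₂ ≈ (0.690, 0.616, 0.381); φ = arcsin(p_z) ≈ 22.42°, λ = atan2(p_y, p_x) ≈ 41.76°.

≈ lat 22.4°N, lon 41.8°E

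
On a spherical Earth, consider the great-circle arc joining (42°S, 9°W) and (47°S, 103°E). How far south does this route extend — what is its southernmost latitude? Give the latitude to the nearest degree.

The great circle lies in the plane with unit normal n̂ = (p₁ × p₂)/|p₁ × p₂|.
Here n̂_z ≈ +0.493; the vertex latitude is φ_max = arccos|n̂_z| ≈ 60.5°.
Check via Clairaut: cos φ_max = |cos φ₁| · sin C = cos(42.0°)·sin(138.5°) ≈ 0.493, again giving ≈ 60.5°.

≈ 60°S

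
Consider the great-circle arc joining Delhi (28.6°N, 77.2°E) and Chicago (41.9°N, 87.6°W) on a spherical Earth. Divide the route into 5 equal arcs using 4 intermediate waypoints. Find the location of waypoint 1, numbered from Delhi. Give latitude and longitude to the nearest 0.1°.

≈ (49.6°N, 70.5°E)

The haversine formula gives a central angle δ ≈ 1.887 rad (108.1°) between the endpoints.
Interpolate at f = 1/5 with slerp weights a = sin((1−f)δ)/sin δ ≈ 1.050, b = sin(fδ)/sin δ ≈ 0.388.
p = a·p₁ + b·p₂ ≈ (0.216, 0.611, 0.762); φ = arcsin(p_z) ≈ 49.61°, λ = atan2(p_y, p_x) ≈ 70.49°.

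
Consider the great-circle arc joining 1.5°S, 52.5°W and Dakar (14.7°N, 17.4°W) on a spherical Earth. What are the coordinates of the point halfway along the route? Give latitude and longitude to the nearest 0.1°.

≈ 6.9°N, 35.2°W

Convert each endpoint to a unit vector on the sphere (x = cos φ cos λ, y = cos φ sin λ, z = sin φ).
The central angle between the endpoints is δ = arccos(p₁·p₂) ≈ 0.669 rad (38.3°).
Interpolate at f = 1/2 with slerp weights a = sin((1−f)δ)/sin δ ≈ 0.529, b = sin(fδ)/sin δ ≈ 0.529.
p = a·p₁ + b·p₂ ≈ (0.811, -0.573, 0.120); φ = arcsin(p_z) ≈ 6.92°, λ = atan2(p_y, p_x) ≈ -35.25°.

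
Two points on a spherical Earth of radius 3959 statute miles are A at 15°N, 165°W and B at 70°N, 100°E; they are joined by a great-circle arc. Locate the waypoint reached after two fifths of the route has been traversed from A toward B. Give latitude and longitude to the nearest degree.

≈ 44°N, 179°W

The haversine formula gives a central angle δ ≈ 1.355 rad (77.6°) between the endpoints.
Interpolate at f = 2/5 with slerp weights a = sin((1−f)δ)/sin δ ≈ 0.744, b = sin(fδ)/sin δ ≈ 0.528.
p = a·p₁ + b·p₂ ≈ (-0.725, -0.008, 0.689); φ = arcsin(p_z) ≈ 43.52°, λ = atan2(p_y, p_x) ≈ -179.37°.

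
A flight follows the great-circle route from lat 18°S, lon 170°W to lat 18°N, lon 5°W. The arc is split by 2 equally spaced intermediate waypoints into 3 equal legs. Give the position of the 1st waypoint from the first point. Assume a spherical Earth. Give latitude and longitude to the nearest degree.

The haversine formula gives a central angle δ ≈ 2.893 rad (165.7°) between the endpoints.
Interpolate at f = 1/3 with slerp weights a = sin((1−f)δ)/sin δ ≈ 3.802, b = sin(fδ)/sin δ ≈ 3.335.
p = a·p₁ + b·p₂ ≈ (-0.402, -0.904, -0.144); φ = arcsin(p_z) ≈ -8.30°, λ = atan2(p_y, p_x) ≈ -113.94°.

≈ lat 8°S, lon 114°W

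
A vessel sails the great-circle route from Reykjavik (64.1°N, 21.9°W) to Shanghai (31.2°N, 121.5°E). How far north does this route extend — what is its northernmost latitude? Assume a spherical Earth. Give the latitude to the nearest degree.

The great circle lies in the plane with unit normal n̂ = (p₁ × p₂)/|p₁ × p₂|.
Here n̂_z ≈ +0.226; the vertex latitude is φ_max = arccos|n̂_z| ≈ 76.9°.
Check via Clairaut: cos φ_max = |cos φ₁| · sin C = cos(64.1°)·sin(31.1°) ≈ 0.226, again giving ≈ 76.9°.

≈ 77°N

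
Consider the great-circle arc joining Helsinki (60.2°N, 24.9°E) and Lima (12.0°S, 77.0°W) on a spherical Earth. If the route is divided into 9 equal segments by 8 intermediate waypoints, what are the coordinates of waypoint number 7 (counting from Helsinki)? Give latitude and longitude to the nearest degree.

Convert each endpoint to a unit vector on the sphere (x = cos φ cos λ, y = cos φ sin λ, z = sin φ).
The central angle between the endpoints is δ = arccos(p₁·p₂) ≈ 1.855 rad (106.3°).
Interpolate at f = 7/9 with slerp weights a = sin((1−f)δ)/sin δ ≈ 0.417, b = sin(fδ)/sin δ ≈ 1.033.
p = a·p₁ + b·p₂ ≈ (0.416, -0.898, 0.147); φ = arcsin(p_z) ≈ 8.48°, λ = atan2(p_y, p_x) ≈ -65.16°.

≈ 8°N, 65°W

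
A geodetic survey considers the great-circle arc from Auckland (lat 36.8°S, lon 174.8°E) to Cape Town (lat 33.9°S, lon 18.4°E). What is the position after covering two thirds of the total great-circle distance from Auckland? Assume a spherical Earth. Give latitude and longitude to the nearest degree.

≈ lat 65°S, lon 46°E

The haversine formula gives a central angle δ ≈ 1.849 rad (106.0°) between the endpoints.
Interpolate at f = 2/3 with slerp weights a = sin((1−f)δ)/sin δ ≈ 0.601, b = sin(fδ)/sin δ ≈ 0.981.
p = a·p₁ + b·p₂ ≈ (0.293, 0.301, -0.907); φ = arcsin(p_z) ≈ -65.16°, λ = atan2(p_y, p_x) ≈ 45.71°.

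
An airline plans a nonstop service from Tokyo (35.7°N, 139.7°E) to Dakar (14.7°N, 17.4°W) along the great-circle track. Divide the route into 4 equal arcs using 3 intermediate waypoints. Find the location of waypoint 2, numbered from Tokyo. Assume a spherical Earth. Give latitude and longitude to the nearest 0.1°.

Convert each endpoint to a unit vector on the sphere (x = cos φ cos λ, y = cos φ sin λ, z = sin φ).
The central angle between the endpoints is δ = arccos(p₁·p₂) ≈ 2.184 rad (125.1°).
Interpolate at f = 2/4 with slerp weights a = sin((1−f)δ)/sin δ ≈ 1.085, b = sin(fδ)/sin δ ≈ 1.085.
p = a·p₁ + b·p₂ ≈ (0.330, 0.256, 0.909); φ = arcsin(p_z) ≈ 65.33°, λ = atan2(p_y, p_x) ≈ 37.85°.

≈ 65.3°N, 37.9°E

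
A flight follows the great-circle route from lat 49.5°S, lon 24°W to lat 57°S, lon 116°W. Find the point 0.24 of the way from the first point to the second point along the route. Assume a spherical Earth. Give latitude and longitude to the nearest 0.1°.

Convert each endpoint to a unit vector on the sphere (x = cos φ cos λ, y = cos φ sin λ, z = sin φ).
The central angle between the endpoints is δ = arccos(p₁·p₂) ≈ 0.895 rad (51.3°).
Interpolate at f = 0.24 with slerp weights a = sin((1−f)δ)/sin δ ≈ 0.806, b = sin(fδ)/sin δ ≈ 0.273.
p = a·p₁ + b·p₂ ≈ (0.413, -0.347, -0.842); φ = arcsin(p_z) ≈ -57.37°, λ = atan2(p_y, p_x) ≈ -40.01°.

≈ lat 57.4°S, lon 40.0°W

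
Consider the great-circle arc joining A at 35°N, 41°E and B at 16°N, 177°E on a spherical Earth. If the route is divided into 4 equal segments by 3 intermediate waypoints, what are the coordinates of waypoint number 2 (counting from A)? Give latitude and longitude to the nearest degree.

≈ 51°N, 120°E

Convert each endpoint to a unit vector on the sphere (x = cos φ cos λ, y = cos φ sin λ, z = sin φ).
The central angle between the endpoints is δ = arccos(p₁·p₂) ≈ 1.991 rad (114.1°).
Interpolate at f = 2/4 with slerp weights a = sin((1−f)δ)/sin δ ≈ 0.919, b = sin(fδ)/sin δ ≈ 0.919.
p = a·p₁ + b·p₂ ≈ (-0.314, 0.540, 0.781); φ = arcsin(p_z) ≈ 51.32°, λ = atan2(p_y, p_x) ≈ 120.18°.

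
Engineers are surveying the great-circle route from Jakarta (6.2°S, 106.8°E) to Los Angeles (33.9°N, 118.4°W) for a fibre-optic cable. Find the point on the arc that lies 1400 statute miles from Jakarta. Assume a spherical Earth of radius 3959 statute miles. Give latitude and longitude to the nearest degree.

≈ 7°N, 122°E

The haversine formula gives a central angle δ ≈ 2.267 rad (129.9°) between the endpoints. The total great-circle distance is δ·R ≈ 2.267 × 3959 ≈ 8977 mi, so the target fraction is f = 1400/8977 ≈ 0.156.
Interpolate at f ≈ 0.156 with slerp weights a = sin((1−f)δ)/sin δ ≈ 1.228, b = sin(fδ)/sin δ ≈ 0.452.
p = a·p₁ + b·p₂ ≈ (-0.531, 0.839, 0.119); φ = arcsin(p_z) ≈ 6.85°, λ = atan2(p_y, p_x) ≈ 122.34°.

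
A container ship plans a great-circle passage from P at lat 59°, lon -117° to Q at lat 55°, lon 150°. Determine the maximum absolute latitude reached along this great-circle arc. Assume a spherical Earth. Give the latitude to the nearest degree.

≈ 66°

The great circle lies in the plane with unit normal n̂ = (p₁ × p₂)/|p₁ × p₂|.
Here n̂_z ≈ -0.406; the vertex latitude is φ_max = arccos|n̂_z| ≈ 66.1°.
Check via Clairaut: cos φ_max = |cos φ₁| · sin C = cos(59.0°)·sin(52.0°) ≈ 0.406, again giving ≈ 66.1°.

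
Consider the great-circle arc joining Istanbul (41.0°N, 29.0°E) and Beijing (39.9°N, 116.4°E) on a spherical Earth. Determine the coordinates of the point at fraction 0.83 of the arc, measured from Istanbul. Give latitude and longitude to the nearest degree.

≈ (45°N, 104°E)

Convert each endpoint to a unit vector on the sphere (x = cos φ cos λ, y = cos φ sin λ, z = sin φ).
The central angle between the endpoints is δ = arccos(p₁·p₂) ≈ 1.107 rad (63.4°).
Interpolate at f = 0.83 with slerp weights a = sin((1−f)δ)/sin δ ≈ 0.209, b = sin(fδ)/sin δ ≈ 0.889.
p = a·p₁ + b·p₂ ≈ (-0.165, 0.687, 0.707); φ = arcsin(p_z) ≈ 45.02°, λ = atan2(p_y, p_x) ≈ 103.51°.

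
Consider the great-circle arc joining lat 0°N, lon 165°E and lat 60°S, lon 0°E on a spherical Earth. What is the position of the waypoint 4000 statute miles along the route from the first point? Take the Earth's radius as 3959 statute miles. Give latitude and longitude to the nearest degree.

Write both endpoints as unit vectors p₁, p₂ with components (cos φ cos λ, cos φ sin λ, sin φ).
The central angle between the endpoints is δ = arccos(p₁·p₂) ≈ 2.075 rad (118.9°). The total great-circle distance is δ·R ≈ 2.075 × 3959 ≈ 8214 mi, so the target fraction is f = 4000/8214 ≈ 0.487.
Interpolate at f ≈ 0.487 with slerp weights a = sin((1−f)δ)/sin δ ≈ 0.999, b = sin(fδ)/sin δ ≈ 0.967.
p = a·p₁ + b·p₂ ≈ (-0.481, 0.258, -0.838); φ = arcsin(p_z) ≈ -56.90°, λ = atan2(p_y, p_x) ≈ 151.75°.

≈ lat 57°S, lon 152°E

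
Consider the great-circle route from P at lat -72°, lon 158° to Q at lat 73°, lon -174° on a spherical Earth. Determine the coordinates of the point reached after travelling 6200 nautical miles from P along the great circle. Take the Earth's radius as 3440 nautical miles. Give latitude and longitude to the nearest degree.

≈ lat 31°, lon 174°

Convert each endpoint to a unit vector on the sphere (x = cos φ cos λ, y = cos φ sin λ, z = sin φ).
The central angle between the endpoints is δ = arccos(p₁·p₂) ≈ 2.549 rad (146.1°). The total great-circle distance is δ·R ≈ 2.549 × 3440 ≈ 8770 nmi, so the target fraction is f = 6200/8770 ≈ 0.707.
Interpolate at f ≈ 0.707 with slerp weights a = sin((1−f)δ)/sin δ ≈ 1.217, b = sin(fδ)/sin δ ≈ 1.744.
p = a·p₁ + b·p₂ ≈ (-0.856, 0.088, 0.510); φ = arcsin(p_z) ≈ 30.65°, λ = atan2(p_y, p_x) ≈ 174.15°.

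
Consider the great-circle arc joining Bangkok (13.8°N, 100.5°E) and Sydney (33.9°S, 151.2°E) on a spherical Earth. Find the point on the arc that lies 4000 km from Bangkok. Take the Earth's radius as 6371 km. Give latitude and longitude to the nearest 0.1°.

≈ 12.6°S, 125.2°E

Write both endpoints as unit vectors p₁, p₂ with components (cos φ cos λ, cos φ sin λ, sin φ).
The central angle between the endpoints is δ = arccos(p₁·p₂) ≈ 1.184 rad (67.8°). The total great-circle distance is δ·R ≈ 1.184 × 6371 ≈ 7541 km, so the target fraction is f = 4000/7541 ≈ 0.530.
Interpolate at f ≈ 0.530 with slerp weights a = sin((1−f)δ)/sin δ ≈ 0.570, b = sin(fδ)/sin δ ≈ 0.634.
p = a·p₁ + b·p₂ ≈ (-0.562, 0.798, -0.218); φ = arcsin(p_z) ≈ -12.58°, λ = atan2(p_y, p_x) ≈ 125.17°.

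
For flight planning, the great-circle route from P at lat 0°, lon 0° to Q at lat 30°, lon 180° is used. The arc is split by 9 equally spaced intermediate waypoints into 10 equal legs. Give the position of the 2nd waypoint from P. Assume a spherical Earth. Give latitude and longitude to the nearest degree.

≈ lat 30°, lon 0°

Convert each endpoint to a unit vector on the sphere (x = cos φ cos λ, y = cos φ sin λ, z = sin φ).
The central angle between the endpoints is δ = arccos(p₁·p₂) ≈ 2.618 rad (150.0°).
Interpolate at f = 2/10 with slerp weights a = sin((1−f)δ)/sin δ ≈ 1.732, b = sin(fδ)/sin δ ≈ 1.000.
p = a·p₁ + b·p₂ ≈ (0.866, 0.000, 0.500); φ = arcsin(p_z) ≈ 30.00°, λ = atan2(p_y, p_x) ≈ 0.00°.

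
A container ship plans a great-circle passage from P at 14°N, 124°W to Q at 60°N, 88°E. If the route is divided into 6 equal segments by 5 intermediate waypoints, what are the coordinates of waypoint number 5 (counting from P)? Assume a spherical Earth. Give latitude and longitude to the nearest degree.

Convert each endpoint to a unit vector on the sphere (x = cos φ cos λ, y = cos φ sin λ, z = sin φ).
The central angle between the endpoints is δ = arccos(p₁·p₂) ≈ 1.774 rad (101.6°).
Interpolate at f = 5/6 with slerp weights a = sin((1−f)δ)/sin δ ≈ 0.298, b = sin(fδ)/sin δ ≈ 1.017.
p = a·p₁ + b·p₂ ≈ (-0.144, 0.269, 0.952); φ = arcsin(p_z) ≈ 72.26°, λ = atan2(p_y, p_x) ≈ 118.14°.

≈ 72°N, 118°E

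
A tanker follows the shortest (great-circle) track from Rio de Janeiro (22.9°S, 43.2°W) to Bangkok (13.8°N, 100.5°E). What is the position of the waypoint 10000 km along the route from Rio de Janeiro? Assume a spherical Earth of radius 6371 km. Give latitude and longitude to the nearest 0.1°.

≈ (7.8°S, 50.0°E)

The haversine formula gives a central angle δ ≈ 2.521 rad (144.5°) between the endpoints. The total great-circle distance is δ·R ≈ 2.521 × 6371 ≈ 16064 km, so the target fraction is f = 10000/16064 ≈ 0.623.
Interpolate at f ≈ 0.623 with slerp weights a = sin((1−f)δ)/sin δ ≈ 1.402, b = sin(fδ)/sin δ ≈ 1.721.
p = a·p₁ + b·p₂ ≈ (0.637, 0.759, -0.135); φ = arcsin(p_z) ≈ -7.75°, λ = atan2(p_y, p_x) ≈ 50.02°.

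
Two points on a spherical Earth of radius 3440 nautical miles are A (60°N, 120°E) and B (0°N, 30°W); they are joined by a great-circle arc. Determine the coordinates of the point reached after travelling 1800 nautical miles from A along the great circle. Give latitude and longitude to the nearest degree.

Convert each endpoint to a unit vector on the sphere (x = cos φ cos λ, y = cos φ sin λ, z = sin φ).
The central angle between the endpoints is δ = arccos(p₁·p₂) ≈ 2.019 rad (115.7°). The total great-circle distance is δ·R ≈ 2.019 × 3440 ≈ 6944 nmi, so the target fraction is f = 1800/6944 ≈ 0.259.
Interpolate at f ≈ 0.259 with slerp weights a = sin((1−f)δ)/sin δ ≈ 1.106, b = sin(fδ)/sin δ ≈ 0.554.
p = a·p₁ + b·p₂ ≈ (0.204, 0.202, 0.958); φ = arcsin(p_z) ≈ 73.34°, λ = atan2(p_y, p_x) ≈ 44.76°.

≈ (73°N, 45°E)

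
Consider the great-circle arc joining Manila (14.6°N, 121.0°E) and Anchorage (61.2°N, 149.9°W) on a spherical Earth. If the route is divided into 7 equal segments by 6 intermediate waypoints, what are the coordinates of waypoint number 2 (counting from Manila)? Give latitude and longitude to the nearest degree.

Write both endpoints as unit vectors p₁, p₂ with components (cos φ cos λ, cos φ sin λ, sin φ).
The central angle between the endpoints is δ = arccos(p₁·p₂) ≈ 1.341 rad (76.8°).
Interpolate at f = 2/7 with slerp weights a = sin((1−f)δ)/sin δ ≈ 0.840, b = sin(fδ)/sin δ ≈ 0.384.
p = a·p₁ + b·p₂ ≈ (-0.579, 0.604, 0.548); φ = arcsin(p_z) ≈ 33.24°, λ = atan2(p_y, p_x) ≈ 133.77°.

≈ (33°N, 134°E)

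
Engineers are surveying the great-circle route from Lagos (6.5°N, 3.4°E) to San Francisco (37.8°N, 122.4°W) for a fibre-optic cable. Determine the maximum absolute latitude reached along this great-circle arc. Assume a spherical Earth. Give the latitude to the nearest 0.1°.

The great circle lies in the plane with unit normal n̂ = (p₁ × p₂)/|p₁ × p₂|.
Here n̂_z ≈ -0.691; the vertex latitude is φ_max = arccos|n̂_z| ≈ 46.3°.
Check via Clairaut: cos φ_max = |cos φ₁| · sin C = cos(6.5°)·sin(44.1°) ≈ 0.691, again giving ≈ 46.3°.

≈ 46.3°N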